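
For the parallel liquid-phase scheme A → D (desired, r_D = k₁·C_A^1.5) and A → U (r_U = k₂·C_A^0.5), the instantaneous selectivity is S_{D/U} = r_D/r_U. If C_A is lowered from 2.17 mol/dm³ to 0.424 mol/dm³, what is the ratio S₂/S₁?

0.195

S_{D/U} = (k₁/k₂)·C_A, so S₂/S₁ = (C_{A,2}/C_{A,1}).
= 0.424/2.17 = 0.195.
Selectivity toward D falls as C_A falls — high-concentration operation is favoured.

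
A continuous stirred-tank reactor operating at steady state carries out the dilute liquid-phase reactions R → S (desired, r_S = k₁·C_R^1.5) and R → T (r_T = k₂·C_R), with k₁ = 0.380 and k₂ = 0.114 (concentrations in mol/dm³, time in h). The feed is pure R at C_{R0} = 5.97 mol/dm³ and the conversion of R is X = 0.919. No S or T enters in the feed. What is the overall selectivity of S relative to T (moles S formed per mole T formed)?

Exit C_R = C_{R0}(1−X) = 5.97×0.0810 = 0.4836 mol/dm³.
A CSTR operates uniformly at the exit composition, giving r_S = 0.1278 and r_T = 0.05513 (each k·C_R^n at C_R = 0.4836).
Overall selectivity = C_S/C_T = r_Sτ/(r_Tτ) = r_S/r_T = 2.32.

2.32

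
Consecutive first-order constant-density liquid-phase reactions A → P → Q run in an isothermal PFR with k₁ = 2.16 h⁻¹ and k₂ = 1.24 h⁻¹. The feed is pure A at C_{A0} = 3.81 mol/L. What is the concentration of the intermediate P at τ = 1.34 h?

Solving the coupled first-order balances gives C_P(τ) = [k₁/(k₂−k₁)]·C_{A0}·(e^(−k₁τ) − e^(−k₂τ)).
e^(−k₁τ) = e^(−2.16×1.34) = e^(−2.894) = 0.05533; e^(−k₂τ) = e^(−1.662) = 0.1898.
C_P = 2.16×3.81/(1.24−2.16) × (0.05533−0.1898) = (-8.945)×(-0.1345) = 1.203 mol/L.

1.20 mol/L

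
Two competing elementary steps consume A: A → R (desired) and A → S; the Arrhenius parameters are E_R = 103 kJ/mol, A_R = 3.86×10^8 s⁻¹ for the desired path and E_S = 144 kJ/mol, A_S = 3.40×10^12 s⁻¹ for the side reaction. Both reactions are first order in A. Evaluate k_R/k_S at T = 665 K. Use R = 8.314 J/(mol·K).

With equal orders, S_{R/S} = k_R/k_S = (A_R/A_S)·exp[(E_S−E_R)/(RT)].
(E_S−E_R)/(RT) = (144−103)×10³/(8.314×665) = 41000/5529 = 7.416.
k_R/k_S = (3.86×10^8/3.40×10^12)·exp(7.416) = 1.135×10^-4 × 1662 = 0.189.
Since E_R < E_S, lowering the temperature improves selectivity toward R.

0.189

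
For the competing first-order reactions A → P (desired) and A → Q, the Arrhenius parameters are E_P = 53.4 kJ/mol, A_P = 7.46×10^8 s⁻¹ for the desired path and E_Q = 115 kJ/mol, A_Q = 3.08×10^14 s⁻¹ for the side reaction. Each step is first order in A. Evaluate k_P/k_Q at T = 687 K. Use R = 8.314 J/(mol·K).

Since both paths have the same order in A, the concentration cancels and S_{P/Q} = k_P/k_Q = (A_P/A_Q)·exp[(E_Q−E_P)/(RT)].
(E_Q−E_P)/(RT) = (115−53.4)×10³/(8.314×687) = 61600/5712 = 10.78.
k_P/k_Q = (7.46×10^8/3.08×10^14)·exp(10.78) = 2.422×10^-6 × 48284 = 0.117.

0.117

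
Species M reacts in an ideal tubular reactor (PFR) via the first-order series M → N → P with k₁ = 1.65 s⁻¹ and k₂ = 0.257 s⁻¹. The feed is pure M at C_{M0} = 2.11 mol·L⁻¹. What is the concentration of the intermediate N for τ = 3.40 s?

The intermediate concentration in a first-order A→B→C sequence is C_N = k₁C_{M0}(e^(−k₁τ) − e^(−k₂τ))/(k₂−k₁).
e^(−k₁τ) = e^(−1.65×3.40) = e^(−5.610) = 0.003661; e^(−k₂τ) = e^(−0.8738) = 0.4174.
C_N = 1.65×2.11/(0.257−1.65) × (0.003661−0.4174) = (-2.499)×(-0.4137) = 1.034 mol·L⁻¹.

1.03 mol·L⁻¹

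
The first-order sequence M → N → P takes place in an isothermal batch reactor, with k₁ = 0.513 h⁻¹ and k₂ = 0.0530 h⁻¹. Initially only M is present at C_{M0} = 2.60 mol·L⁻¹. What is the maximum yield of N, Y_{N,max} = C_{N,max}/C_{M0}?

At the optimum, C_{N,max}/C_{M0} = (k₁/k₂)^[k₂/(k₂−k₁)].
= (0.513/0.0530)^(0.0530/(0.0530−0.513)) = (9.679)^(-0.1152) = 0.7699.

0.770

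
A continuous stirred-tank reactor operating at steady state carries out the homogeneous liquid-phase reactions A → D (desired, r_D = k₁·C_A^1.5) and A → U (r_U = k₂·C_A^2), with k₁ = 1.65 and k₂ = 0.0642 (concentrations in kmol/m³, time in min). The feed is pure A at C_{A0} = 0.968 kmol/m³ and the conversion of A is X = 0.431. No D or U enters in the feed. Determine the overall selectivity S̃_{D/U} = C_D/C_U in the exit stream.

34.6

Exit C_A = C_{A0}(1−X) = 0.968×0.569 = 0.5508 kmol/m³.
In a CSTR the entire volume is at exit conditions, so r_D = 1.65×0.5508^1.5 = 0.6745 and r_U = 0.0642×0.5508^2 = 0.01948.
Overall selectivity = C_D/C_U = r_Dτ/(r_Uτ) = r_D/r_U = 34.6.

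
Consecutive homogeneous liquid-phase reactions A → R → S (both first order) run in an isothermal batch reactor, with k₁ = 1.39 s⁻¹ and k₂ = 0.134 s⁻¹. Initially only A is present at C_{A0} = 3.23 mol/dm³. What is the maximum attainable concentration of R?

For a first-order series the maximum intermediate yield is C_{R,max}/C_{A0} = (k₁/k₂)^[k₂/(k₂−k₁)].
= (1.39/0.134)^(0.134/(0.134−1.39)) = (10.37)^(-0.1067) = 0.7791.
C_{R,max} = 0.7791×3.23 = 2.52 mol/dm³.

2.52 mol/dm³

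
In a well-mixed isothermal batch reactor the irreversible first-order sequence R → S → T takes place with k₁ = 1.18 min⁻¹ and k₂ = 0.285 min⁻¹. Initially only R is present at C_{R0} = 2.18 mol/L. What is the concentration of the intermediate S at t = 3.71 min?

0.962 mol/L

For first-order series with pure R initially, C_S(t) = k₁C_{R0}/(k₂−k₁)·(e^(−k₁t) − e^(−k₂t)).
e^(−k₁t) = e^(−1.18×3.71) = e^(−4.378) = 0.01255; e^(−k₂t) = e^(−1.057) = 0.3474.
C_S = 1.18×2.18/(0.285−1.18) × (0.01255−0.3474) = (-2.874)×(-0.3348) = 0.9623 mol/L.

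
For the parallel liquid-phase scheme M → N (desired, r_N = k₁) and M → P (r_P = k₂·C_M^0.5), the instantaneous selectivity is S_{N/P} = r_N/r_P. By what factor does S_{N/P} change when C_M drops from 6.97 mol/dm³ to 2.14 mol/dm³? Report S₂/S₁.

S_{N/P} = (k₁/k₂)·C_M^-0.5, so S₂/S₁ = (C_{M,2}/C_{M,1})^-0.5.
= (2.14/6.97)^(-0.5) = (0.3070)^(-0.5) = 1.80.

1.80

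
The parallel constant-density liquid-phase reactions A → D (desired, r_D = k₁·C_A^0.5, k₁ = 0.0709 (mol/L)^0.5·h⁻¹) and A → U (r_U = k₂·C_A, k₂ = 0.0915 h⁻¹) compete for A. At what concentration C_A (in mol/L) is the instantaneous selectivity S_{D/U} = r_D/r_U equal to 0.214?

13.1 mol/L

S_{D/U} = (k₁/k₂)·C_A^-0.5 ⇒ C_A = (S·k₂/k₁)^(-2).
= (0.214×0.0915/0.0709)^(-2) = (0.2762)^(-2) = 13.1 mol/L.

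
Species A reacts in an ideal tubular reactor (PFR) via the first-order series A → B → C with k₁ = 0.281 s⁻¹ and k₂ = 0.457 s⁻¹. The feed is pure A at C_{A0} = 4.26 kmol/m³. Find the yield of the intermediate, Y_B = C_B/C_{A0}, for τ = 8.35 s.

0.118

For first-order series with pure A initially, C_B(τ) = k₁C_{A0}/(k₂−k₁)·(e^(−k₁τ) − e^(−k₂τ)).
e^(−k₁τ) = e^(−0.281×8.35) = e^(−2.346) = 0.09572; e^(−k₂τ) = e^(−3.816) = 0.02202.
C_B = 0.281×4.26/(0.457−0.281) × (0.09572−0.02202) = 6.801×0.07370 = 0.5013 kmol/m³.
Y_B = C_B/C_{A0} = 0.5013/4.26 = 0.118.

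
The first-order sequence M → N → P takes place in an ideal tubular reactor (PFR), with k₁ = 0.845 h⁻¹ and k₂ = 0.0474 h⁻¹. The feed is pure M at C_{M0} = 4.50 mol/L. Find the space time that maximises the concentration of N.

For first-order series the maximum of C_N occurs at τ_opt = ln(k₂/k₁)/(k₂−k₁).
= ln(0.0474/0.845)/(0.0474−0.845) = ln(0.05609)/-0.7976 = -2.881/-0.7976 = 3.61 h.

3.61 h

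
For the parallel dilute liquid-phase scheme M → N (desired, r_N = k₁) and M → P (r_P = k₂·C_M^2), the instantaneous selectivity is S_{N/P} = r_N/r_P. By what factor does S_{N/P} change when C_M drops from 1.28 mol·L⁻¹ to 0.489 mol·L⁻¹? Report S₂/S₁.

6.85

S_{N/P} = (k₁/k₂)·C_M^-2, so S₂/S₁ = (C_{M,2}/C_{M,1})^-2.
= (0.489/1.28)^(-2) = (0.3820)^(-2) = 6.85.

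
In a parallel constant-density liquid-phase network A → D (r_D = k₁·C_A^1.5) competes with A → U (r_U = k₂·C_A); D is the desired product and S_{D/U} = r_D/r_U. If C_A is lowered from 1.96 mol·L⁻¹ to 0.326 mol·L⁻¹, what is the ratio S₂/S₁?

S_{D/U} = (k₁/k₂)·C_A^0.5, so S₂/S₁ = (C_{A,2}/C_{A,1})^0.5.
= (0.326/1.96)^0.5 = (0.1663)^0.5 = 0.408.

0.408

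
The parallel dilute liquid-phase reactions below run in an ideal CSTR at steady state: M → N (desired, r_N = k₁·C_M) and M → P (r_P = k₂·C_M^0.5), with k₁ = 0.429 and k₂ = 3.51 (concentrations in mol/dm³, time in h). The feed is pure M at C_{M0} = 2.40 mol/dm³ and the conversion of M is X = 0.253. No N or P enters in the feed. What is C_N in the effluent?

Exit C_M = C_{M0}(1−X) = 2.40×0.747 = 1.793 mol/dm³.
In a CSTR the entire volume is at exit conditions, so r_N = 0.429×1.793 = 0.7691 and r_P = 3.51×1.793^0.5 = 4.700.
Fraction of consumed M going to N: r_N/(r_N+r_P) = 0.1406.
C_N = 0.1406·C_{M0}·X = 0.1406×2.40×0.253 = 0.0854 mol/dm³.

0.0854 mol/dm³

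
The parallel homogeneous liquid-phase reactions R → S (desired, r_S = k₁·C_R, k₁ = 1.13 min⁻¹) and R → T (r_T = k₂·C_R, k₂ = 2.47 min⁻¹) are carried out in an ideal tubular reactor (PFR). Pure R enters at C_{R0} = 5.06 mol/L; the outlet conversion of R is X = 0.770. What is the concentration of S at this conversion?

1.22 mol/L

C_R = C_{R0}(1−X) = 1.164 mol/L.
Both paths are first order in R, so the instantaneous fraction to S is constant: dC_S/d(−C_R) = k₁/(k₁+k₂) = 0.3139.
C_S = 0.3139·(C_{R0}−C_R) = 0.3139×3.896 = 1.22 mol/L.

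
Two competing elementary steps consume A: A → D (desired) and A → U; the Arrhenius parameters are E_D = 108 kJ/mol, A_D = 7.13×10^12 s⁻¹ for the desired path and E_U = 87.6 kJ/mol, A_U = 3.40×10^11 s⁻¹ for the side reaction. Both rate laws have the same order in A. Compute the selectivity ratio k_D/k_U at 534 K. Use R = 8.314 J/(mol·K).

0.212

k_D/k_U = (A_D/A_U)·exp[−(E_D−E_U)/(RT)] = (A_D/A_U)·exp[(E_U−E_D)/(RT)].
(E_U−E_D)/(RT) = (87.6−108)×10³/(8.314×534) = -20400/4440 = -4.595.
k_D/k_U = (7.13×10^12/3.40×10^11)·exp(-4.595) = 20.97 × 0.01010 = 0.212.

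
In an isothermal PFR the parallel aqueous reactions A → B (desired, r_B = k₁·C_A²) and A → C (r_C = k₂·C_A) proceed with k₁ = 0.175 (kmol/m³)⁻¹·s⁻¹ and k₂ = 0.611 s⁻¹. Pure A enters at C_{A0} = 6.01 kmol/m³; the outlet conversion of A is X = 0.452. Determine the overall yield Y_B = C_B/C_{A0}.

C_A = C_{A0}(1−X) = 3.293 kmol/m³.
Along a PFR/batch, dC_C/dC_A = −r_C/(r_B+r_C) = −k₂/(k₂+k₁·C_A).
Integrating from C_{A0} to C_A: C_C = (0.611/0.175)·ln[(0.611+0.175·6.01)/(0.611+0.175·3.29)] = 3.491·ln(1.663/1.187) = 1.176 kmol/m³.
Then C_B = (C_{A0}−C_A) − C_C = 2.717 − 1.176 = 1.541 kmol/m³.
Y_B = C_B/C_{A0} = 1.541/6.01 = 0.256.

0.256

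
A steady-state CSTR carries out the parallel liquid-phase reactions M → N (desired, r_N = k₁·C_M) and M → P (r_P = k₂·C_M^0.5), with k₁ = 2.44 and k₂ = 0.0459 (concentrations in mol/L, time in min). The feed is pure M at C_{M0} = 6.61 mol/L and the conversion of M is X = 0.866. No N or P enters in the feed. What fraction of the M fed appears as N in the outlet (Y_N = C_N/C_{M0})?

Exit C_M = C_{M0}(1−X) = 6.61×0.134 = 0.8857 mol/L.
Rates in a CSTR are evaluated at the outlet concentration: r_N = 2.44×0.8857 = 2.161, r_P = 0.0459×0.8857^0.5 = 0.04320.
Fraction of consumed M going to N: r_N/(r_N+r_P) = 0.9804.
C_N = 0.9804·C_{M0}·X = 0.9804×6.61×0.866 = 5.61 mol/L; Y_N = C_N/C_{M0} = 0.849.

0.849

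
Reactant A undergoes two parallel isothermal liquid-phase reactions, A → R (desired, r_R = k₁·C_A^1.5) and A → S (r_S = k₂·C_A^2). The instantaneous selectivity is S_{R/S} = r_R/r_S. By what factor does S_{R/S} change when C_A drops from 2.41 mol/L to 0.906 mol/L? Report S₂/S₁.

S_{R/S} = (k₁/k₂)·C_A^-0.5, so S₂/S₁ = (C_{A,2}/C_{A,1})^-0.5.
= (0.906/2.41)^(-0.5) = (0.3759)^(-0.5) = 1.63.

1.63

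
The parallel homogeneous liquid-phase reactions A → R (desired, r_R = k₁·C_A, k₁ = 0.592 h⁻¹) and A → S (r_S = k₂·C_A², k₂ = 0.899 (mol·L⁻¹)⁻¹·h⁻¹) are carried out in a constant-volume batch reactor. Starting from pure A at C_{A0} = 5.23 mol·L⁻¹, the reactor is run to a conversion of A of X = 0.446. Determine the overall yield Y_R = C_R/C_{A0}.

0.0635

C_A = C_{A0}(1−X) = 2.897 mol·L⁻¹.
Along a PFR/batch, dC_R/dC_A = −r_R/(r_R+r_S) = −k₁/(k₁+k₂·C_A).
Integrating from C_{A0} to C_A: C_R = (0.592/0.899)·ln[(0.592+0.899·5.23)/(0.592+0.899·2.90)] = 0.6585·ln(5.294/3.197) = 0.3321 mol·L⁻¹.
Y_R = C_R/C_{A0} = 0.3321/5.23 = 0.0635.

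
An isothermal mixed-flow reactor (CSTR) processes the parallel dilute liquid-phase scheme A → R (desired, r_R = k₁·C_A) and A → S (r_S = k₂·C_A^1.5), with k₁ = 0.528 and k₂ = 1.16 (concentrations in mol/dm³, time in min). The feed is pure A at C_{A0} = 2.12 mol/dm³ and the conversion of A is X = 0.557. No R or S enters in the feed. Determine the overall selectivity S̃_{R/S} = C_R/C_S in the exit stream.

0.470

Exit C_A = C_{A0}(1−X) = 2.12×0.443 = 0.9392 mol/dm³.
Rates in a CSTR are evaluated at the outlet concentration: r_R = 0.528×0.9392 = 0.4959, r_S = 1.16×0.9392^1.5 = 1.056.
Overall selectivity = C_R/C_S = r_Rτ/(r_Sτ) = r_R/r_S = 0.470.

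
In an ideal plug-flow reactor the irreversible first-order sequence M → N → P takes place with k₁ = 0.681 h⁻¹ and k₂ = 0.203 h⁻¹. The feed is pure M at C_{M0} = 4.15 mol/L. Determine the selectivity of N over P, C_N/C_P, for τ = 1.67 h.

4.61

For first-order series with pure M initially, C_N(τ) = k₁C_{M0}/(k₂−k₁)·(e^(−k₁τ) − e^(−k₂τ)).
e^(−k₁τ) = e^(−0.681×1.67) = e^(−1.137) = 0.3207; e^(−k₂τ) = e^(−0.3390) = 0.7125.
C_N = 0.681×4.15/(0.203−0.681) × (0.3207−0.7125) = (-5.912)×(-0.3918) = 2.316 mol/L.
C_M = C_{M0}e^(−k₁τ) = 1.331 mol/L, so C_P = C_{M0}−C_M−C_N = 0.5027 mol/L; C_N/C_P = 4.61.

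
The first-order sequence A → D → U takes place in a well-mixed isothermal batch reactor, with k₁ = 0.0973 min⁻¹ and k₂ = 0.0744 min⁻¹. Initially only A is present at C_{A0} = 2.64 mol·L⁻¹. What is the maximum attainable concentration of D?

At the optimum, C_{D,max}/C_{A0} = (k₁/k₂)^[k₂/(k₂−k₁)].
= (0.0973/0.0744)^(0.0744/(0.0744−0.0973)) = (1.308)^(-3.249) = 0.4182.
C_{D,max} = 0.4182×2.64 = 1.10 mol·L⁻¹.

1.10 mol·L⁻¹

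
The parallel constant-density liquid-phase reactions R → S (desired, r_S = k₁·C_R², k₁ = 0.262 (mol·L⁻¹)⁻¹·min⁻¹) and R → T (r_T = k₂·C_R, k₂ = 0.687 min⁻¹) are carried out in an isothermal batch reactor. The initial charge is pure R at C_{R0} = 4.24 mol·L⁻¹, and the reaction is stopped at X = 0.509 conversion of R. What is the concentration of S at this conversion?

1.17 mol·L⁻¹

C_R = C_{R0}(1−X) = 2.082 mol·L⁻¹.
Along a PFR/batch, dC_T/dC_R = −r_T/(r_S+r_T) = −k₂/(k₂+k₁·C_R).
Integrating from C_{R0} to C_R: C_T = (0.687/0.262)·ln[(0.687+0.262·4.24)/(0.687+0.262·2.08)] = 2.622·ln(1.798/1.232) = 0.9901 mol·L⁻¹.
Then C_S = (C_{R0}−C_R) − C_T = 2.158 − 0.9901 = 1.168 mol·L⁻¹.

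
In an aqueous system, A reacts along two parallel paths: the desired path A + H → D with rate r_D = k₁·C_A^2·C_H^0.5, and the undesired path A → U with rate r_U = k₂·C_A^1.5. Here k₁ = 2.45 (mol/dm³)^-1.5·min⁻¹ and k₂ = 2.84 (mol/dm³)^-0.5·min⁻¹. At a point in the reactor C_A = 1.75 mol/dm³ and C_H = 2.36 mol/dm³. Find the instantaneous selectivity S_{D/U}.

S_{D/U} = r_D/r_U = (k₁·C_A^2·C_H^0.5)/(k₂·C_A^1.5) = (k₁/k₂)·C_A^0.5·C_H^0.5.
= (2.45×1.750^2×2.360^0.5) / (2.84×1.750^1.5) = 11.53/6.575 = 1.75.

1.75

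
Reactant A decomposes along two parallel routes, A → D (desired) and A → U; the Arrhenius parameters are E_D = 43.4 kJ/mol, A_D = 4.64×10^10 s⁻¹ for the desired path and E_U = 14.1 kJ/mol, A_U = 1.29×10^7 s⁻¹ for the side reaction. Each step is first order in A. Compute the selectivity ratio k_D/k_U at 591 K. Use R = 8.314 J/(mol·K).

9.25

k_D/k_U = (A_D/A_U)·exp[−(E_D−E_U)/(RT)] = (A_D/A_U)·exp[(E_U−E_D)/(RT)].
(E_U−E_D)/(RT) = (14.1−43.4)×10³/(8.314×591) = -29300/4914 = -5.963.
k_D/k_U = (4.64×10^10/1.29×10^7)·exp(-5.963) = 3597 × 0.002572 = 9.25.
Since E_D > E_U, raising the temperature improves selectivity toward D.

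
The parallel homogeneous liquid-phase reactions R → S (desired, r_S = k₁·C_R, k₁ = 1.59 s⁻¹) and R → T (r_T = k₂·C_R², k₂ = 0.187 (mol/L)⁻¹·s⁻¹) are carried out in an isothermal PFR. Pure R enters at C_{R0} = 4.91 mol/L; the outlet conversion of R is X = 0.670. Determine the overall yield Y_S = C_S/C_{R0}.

C_R = C_{R0}(1−X) = 1.620 mol/L.
Along a PFR/batch, dC_S/dC_R = −r_S/(r_S+r_T) = −k₁/(k₁+k₂·C_R).
Integrating from C_{R0} to C_R: C_S = (1.59/0.187)·ln[(1.59+0.187·4.91)/(1.59+0.187·1.62)] = 8.503·ln(2.508/1.893) = 2.393 mol/L.
Y_S = C_S/C_{R0} = 2.393/4.91 = 0.487.

0.487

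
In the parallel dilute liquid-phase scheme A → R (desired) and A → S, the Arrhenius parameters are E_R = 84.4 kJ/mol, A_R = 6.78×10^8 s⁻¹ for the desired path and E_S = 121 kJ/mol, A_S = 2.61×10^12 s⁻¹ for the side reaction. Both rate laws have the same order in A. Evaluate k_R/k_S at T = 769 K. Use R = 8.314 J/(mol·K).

0.0796

k_R/k_S = (A_R/A_S)·exp[−(E_R−E_S)/(RT)] = (A_R/A_S)·exp[(E_S−E_R)/(RT)].
(E_S−E_R)/(RT) = (121−84.4)×10³/(8.314×769) = 36600/6393 = 5.725.
k_R/k_S = (6.78×10^8/2.61×10^12)·exp(5.725) = 2.598×10^-4 × 306.3 = 0.0796.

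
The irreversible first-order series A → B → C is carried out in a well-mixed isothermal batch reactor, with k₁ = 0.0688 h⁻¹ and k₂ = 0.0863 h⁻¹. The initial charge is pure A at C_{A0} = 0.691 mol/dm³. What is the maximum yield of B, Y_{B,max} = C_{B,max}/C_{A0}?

0.327

Evaluating C_B at t_opt = ln(k₂/k₁)/(k₂−k₁) gives C_{B,max}/C_{A0} = (k₁/k₂)^[k₂/(k₂−k₁)].
= (0.0688/0.0863)^(0.0863/(0.0863−0.0688)) = (0.7972)^(4.931) = 0.3271.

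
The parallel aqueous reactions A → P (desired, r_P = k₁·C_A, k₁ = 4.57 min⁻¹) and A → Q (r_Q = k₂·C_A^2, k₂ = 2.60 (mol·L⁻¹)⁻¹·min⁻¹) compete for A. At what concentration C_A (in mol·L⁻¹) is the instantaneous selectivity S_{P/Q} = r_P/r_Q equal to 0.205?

8.57 mol·L⁻¹

S_{P/Q} = (k₁/k₂)·C_A⁻¹ ⇒ C_A = (S·k₂/k₁)^(-1).
= (0.205×2.60/4.57)^(-1) = (0.1166)^(-1) = 8.57 mol·L⁻¹.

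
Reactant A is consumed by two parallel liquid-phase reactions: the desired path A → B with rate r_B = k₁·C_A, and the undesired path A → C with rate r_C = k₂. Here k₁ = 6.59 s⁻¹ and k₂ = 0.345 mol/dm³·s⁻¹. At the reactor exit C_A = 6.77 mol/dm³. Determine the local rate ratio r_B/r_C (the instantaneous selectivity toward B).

S_{B/C} = r_B/r_C = (k₁·C_A)/(k₂) = (k₁/k₂)·C_A.
= (6.59×6.770) / (0.345) = 44.61/0.3450 = 129.

129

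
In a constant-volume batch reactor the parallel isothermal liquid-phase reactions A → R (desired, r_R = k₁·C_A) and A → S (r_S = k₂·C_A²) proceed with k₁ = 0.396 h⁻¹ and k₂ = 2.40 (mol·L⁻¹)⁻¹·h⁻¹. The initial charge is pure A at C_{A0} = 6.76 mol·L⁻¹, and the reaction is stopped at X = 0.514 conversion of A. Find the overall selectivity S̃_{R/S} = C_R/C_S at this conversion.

C_A = C_{A0}(1−X) = 3.285 mol·L⁻¹.
Along a PFR/batch, dC_R/dC_A = −r_R/(r_R+r_S) = −k₁/(k₁+k₂·C_A).
Integrating from C_{A0} to C_A: C_R = (0.396/2.40)·ln[(0.396+2.40·6.76)/(0.396+2.40·3.29)] = 0.1650·ln(16.62/8.281) = 0.1149 mol·L⁻¹.
C_S = (C_{A0}−C_A)−C_R = 3.360 mol·L⁻¹; S̃_{R/S} = 0.1149/3.360 = 0.0342.

0.0342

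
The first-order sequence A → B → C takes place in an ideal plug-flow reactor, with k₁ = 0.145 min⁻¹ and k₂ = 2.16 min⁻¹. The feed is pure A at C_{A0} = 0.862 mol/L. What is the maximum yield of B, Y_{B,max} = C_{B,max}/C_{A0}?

0.0553

Evaluating C_B at τ_opt = ln(k₂/k₁)/(k₂−k₁) gives C_{B,max}/C_{A0} = (k₁/k₂)^[k₂/(k₂−k₁)].
= (0.145/2.16)^(2.16/(2.16−0.145)) = (0.06713)^(1.072) = 0.05527.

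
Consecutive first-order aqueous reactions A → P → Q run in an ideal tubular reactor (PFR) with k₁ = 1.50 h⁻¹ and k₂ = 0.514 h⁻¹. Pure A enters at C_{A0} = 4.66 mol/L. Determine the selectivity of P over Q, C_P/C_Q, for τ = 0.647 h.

4.83

The intermediate concentration in a first-order A→B→C sequence is C_P = k₁C_{A0}(e^(−k₁τ) − e^(−k₂τ))/(k₂−k₁).
e^(−k₁τ) = e^(−1.50×0.647) = e^(−0.9705) = 0.3789; e^(−k₂τ) = e^(−0.3326) = 0.7171.
C_P = 1.50×4.66/(0.514−1.50) × (0.3789−0.7171) = (-7.089)×(-0.3382) = 2.398 mol/L.
C_A = C_{A0}e^(−k₁τ) = 1.766 mol/L, so C_Q = C_{A0}−C_A−C_P = 0.4968 mol/L; C_P/C_Q = 4.83.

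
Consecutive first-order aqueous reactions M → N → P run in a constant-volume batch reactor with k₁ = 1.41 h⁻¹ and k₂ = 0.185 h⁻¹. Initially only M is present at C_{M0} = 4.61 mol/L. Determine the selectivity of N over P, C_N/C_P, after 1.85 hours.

3.78

For first-order series with pure M initially, C_N(t) = k₁C_{M0}/(k₂−k₁)·(e^(−k₁t) − e^(−k₂t)).
e^(−k₁t) = e^(−1.41×1.85) = e^(−2.608) = 0.07364; e^(−k₂t) = e^(−0.3422) = 0.7102.
C_N = 1.41×4.61/(0.185−1.41) × (0.07364−0.7102) = (-5.306)×(-0.6365) = 3.378 mol/L.
C_M = C_{M0}e^(−k₁t) = 0.3395 mol/L, so C_P = C_{M0}−C_M−C_N = 0.8930 mol/L; C_N/C_P = 3.78.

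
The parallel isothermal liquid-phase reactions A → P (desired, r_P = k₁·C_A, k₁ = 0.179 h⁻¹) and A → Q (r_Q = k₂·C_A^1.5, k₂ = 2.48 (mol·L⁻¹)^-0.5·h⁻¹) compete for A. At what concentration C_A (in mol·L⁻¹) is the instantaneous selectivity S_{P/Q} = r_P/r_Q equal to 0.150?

0.232 mol·L⁻¹

S_{P/Q} = (k₁/k₂)·C_A^-0.5 ⇒ C_A = (S·k₂/k₁)^(-2).
= (0.150×2.48/0.179)^(-2) = (2.078)^(-2) = 0.232 mol·L⁻¹.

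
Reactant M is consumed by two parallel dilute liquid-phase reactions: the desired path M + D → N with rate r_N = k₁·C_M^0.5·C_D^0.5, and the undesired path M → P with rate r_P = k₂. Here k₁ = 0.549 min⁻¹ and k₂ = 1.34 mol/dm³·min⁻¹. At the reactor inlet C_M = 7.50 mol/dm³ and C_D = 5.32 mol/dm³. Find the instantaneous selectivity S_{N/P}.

2.59

S_{N/P} = r_N/r_P = (k₁·C_M^0.5·C_D^0.5)/(k₂) = (k₁/k₂)·C_M^0.5·C_D^0.5.
= (0.549×7.500^0.5×5.320^0.5) / (1.34) = 3.468/1.340 = 2.59.
Since the desired path is higher order in M, keeping C_M high (PFR or concentrated feed) favours N.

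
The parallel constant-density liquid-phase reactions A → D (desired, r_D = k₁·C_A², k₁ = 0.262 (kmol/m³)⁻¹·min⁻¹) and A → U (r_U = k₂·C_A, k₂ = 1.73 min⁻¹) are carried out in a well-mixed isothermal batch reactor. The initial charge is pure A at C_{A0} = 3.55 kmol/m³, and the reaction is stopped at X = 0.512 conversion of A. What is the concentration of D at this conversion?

C_A = C_{A0}(1−X) = 1.732 kmol/m³.
Along a PFR/batch, dC_U/dC_A = −r_U/(r_D+r_U) = −k₂/(k₂+k₁·C_A).
Integrating from C_{A0} to C_A: C_U = (1.73/0.262)·ln[(1.73+0.262·3.55)/(1.73+0.262·1.73)] = 6.603·ln(2.660/2.184) = 1.302 kmol/m³.
Then C_D = (C_{A0}−C_A) − C_U = 1.818 − 1.302 = 0.5151 kmol/m³.

0.515 kmol/m³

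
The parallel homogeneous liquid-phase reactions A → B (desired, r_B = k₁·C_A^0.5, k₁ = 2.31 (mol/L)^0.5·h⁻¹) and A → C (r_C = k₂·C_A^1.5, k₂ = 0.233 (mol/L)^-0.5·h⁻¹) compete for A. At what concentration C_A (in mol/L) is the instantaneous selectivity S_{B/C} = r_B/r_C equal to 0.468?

S_{B/C} = (k₁/k₂)·C_A⁻¹ ⇒ C_A = (S·k₂/k₁)^(-1).
= (0.468×0.233/2.31)^(-1) = (0.04721)^(-1) = 21.2 mol/L.

21.2 mol/L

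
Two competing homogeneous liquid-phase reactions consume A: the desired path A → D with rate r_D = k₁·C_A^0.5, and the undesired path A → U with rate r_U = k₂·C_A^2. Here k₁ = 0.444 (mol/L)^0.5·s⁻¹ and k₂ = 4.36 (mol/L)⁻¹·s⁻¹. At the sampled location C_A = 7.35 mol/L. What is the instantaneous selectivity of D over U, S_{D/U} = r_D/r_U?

0.00511

S_{D/U} = r_D/r_U = (k₁·C_A^0.5)/(k₂·C_A^2) = (k₁/k₂)·C_A^-1.5.
= (0.444×7.350^0.5) / (4.36×7.350^2) = 1.204/235.5 = 0.00511.
The undesired path is higher order in A, so low C_A (CSTR or dilute feed) favours D.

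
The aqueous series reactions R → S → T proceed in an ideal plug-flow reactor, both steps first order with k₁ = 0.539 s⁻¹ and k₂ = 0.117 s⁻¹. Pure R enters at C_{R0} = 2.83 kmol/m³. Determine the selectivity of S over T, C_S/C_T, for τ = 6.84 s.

Solving the coupled first-order balances gives C_S(τ) = [k₁/(k₂−k₁)]·C_{R0}·(e^(−k₁τ) − e^(−k₂τ)).
e^(−k₁τ) = e^(−0.539×6.84) = e^(−3.687) = 0.02505; e^(−k₂τ) = e^(−0.8003) = 0.4492.
C_S = 0.539×2.83/(0.117−0.539) × (0.02505−0.4492) = (-3.615)×(-0.4242) = 1.533 kmol/m³.
C_R = C_{R0}e^(−k₁τ) = 0.07090 kmol/m³, so C_T = C_{R0}−C_R−C_S = 1.226 kmol/m³; C_S/C_T = 1.25.

1.25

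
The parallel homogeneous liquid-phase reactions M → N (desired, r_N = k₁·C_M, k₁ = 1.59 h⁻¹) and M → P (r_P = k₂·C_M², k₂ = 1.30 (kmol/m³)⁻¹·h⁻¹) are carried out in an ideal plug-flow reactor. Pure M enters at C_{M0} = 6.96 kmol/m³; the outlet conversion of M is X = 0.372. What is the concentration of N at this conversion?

0.465 kmol/m³

C_M = C_{M0}(1−X) = 4.371 kmol/m³.
Along a PFR/batch, dC_N/dC_M = −r_N/(r_N+r_P) = −k₁/(k₁+k₂·C_M).
Integrating from C_{M0} to C_M: C_N = (1.59/1.30)·ln[(1.59+1.30·6.96)/(1.59+1.30·4.37)] = 1.223·ln(10.64/7.272) = 0.4652 kmol/m³.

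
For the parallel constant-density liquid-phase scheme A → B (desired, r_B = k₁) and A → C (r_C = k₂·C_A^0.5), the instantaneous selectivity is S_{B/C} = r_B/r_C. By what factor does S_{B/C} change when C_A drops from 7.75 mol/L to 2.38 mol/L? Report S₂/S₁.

1.80

S_{B/C} = (k₁/k₂)·C_A^-0.5, so S₂/S₁ = (C_{A,2}/C_{A,1})^-0.5.
= (2.38/7.75)^(-0.5) = (0.3071)^(-0.5) = 1.80.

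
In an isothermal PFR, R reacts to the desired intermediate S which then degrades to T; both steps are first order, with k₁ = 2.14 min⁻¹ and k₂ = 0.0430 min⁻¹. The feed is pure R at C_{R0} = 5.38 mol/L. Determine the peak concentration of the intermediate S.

4.97 mol/L

At the optimum, C_{S,max}/C_{R0} = (k₁/k₂)^[k₂/(k₂−k₁)].
= (2.14/0.0430)^(0.0430/(0.0430−2.14)) = (49.77)^(-0.02051) = 0.9230.
C_{S,max} = 0.9230×5.38 = 4.97 mol/L.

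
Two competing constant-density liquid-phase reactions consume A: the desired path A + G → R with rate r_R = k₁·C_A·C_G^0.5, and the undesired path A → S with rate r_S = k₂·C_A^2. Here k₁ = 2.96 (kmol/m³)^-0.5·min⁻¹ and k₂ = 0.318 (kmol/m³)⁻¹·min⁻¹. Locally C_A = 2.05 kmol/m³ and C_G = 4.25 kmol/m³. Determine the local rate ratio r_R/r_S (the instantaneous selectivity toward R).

9.36

S_{R/S} = r_R/r_S = (k₁·C_A·C_G^0.5)/(k₂·C_A^2) = (k₁/k₂)·C_A⁻¹·C_G^0.5.
= (2.96×2.050×4.250^0.5) / (0.318×2.050^2) = 12.51/1.336 = 9.36.
The undesired path is higher order in A, so low C_A (CSTR or dilute feed) favours R.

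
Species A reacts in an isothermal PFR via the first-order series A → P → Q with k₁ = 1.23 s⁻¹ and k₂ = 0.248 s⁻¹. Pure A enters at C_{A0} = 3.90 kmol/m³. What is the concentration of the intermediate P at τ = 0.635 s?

The intermediate concentration in a first-order A→B→C sequence is C_P = k₁C_{A0}(e^(−k₁τ) − e^(−k₂τ))/(k₂−k₁).
e^(−k₁τ) = e^(−1.23×0.635) = e^(−0.7811) = 0.4579; e^(−k₂τ) = e^(−0.1575) = 0.8543.
C_P = 1.23×3.90/(0.248−1.23) × (0.4579−0.8543) = (-4.885)×(-0.3964) = 1.936 kmol/m³.

1.94 kmol/m³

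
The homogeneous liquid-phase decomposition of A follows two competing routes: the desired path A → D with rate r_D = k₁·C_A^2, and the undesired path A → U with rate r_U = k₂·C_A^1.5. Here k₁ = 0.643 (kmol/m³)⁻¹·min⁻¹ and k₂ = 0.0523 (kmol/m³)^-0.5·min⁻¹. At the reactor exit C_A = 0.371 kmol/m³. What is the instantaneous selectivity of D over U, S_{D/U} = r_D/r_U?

S_{D/U} = r_D/r_U = (k₁·C_A^2)/(k₂·C_A^1.5) = (k₁/k₂)·C_A^0.5.
= (0.643×0.3710^2) / (0.0523×0.3710^1.5) = 0.08850/0.01182 = 7.49.

7.49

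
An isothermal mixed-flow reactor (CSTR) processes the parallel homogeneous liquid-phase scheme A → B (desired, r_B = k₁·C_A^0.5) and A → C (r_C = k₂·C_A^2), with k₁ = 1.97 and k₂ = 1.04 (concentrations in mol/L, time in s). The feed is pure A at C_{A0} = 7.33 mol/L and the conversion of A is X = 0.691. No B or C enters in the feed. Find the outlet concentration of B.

Exit C_A = C_{A0}(1−X) = 7.33×0.309 = 2.265 mol/L.
Rates in a CSTR are evaluated at the outlet concentration: r_B = 1.97×2.265^0.5 = 2.965, r_C = 1.04×2.265^2 = 5.335.
Fraction of consumed A going to B: r_B/(r_B+r_C) = 0.3572.
C_B = 0.3572·C_{A0}·X = 0.3572×7.33×0.691 = 1.81 mol/L.

1.81 mol/L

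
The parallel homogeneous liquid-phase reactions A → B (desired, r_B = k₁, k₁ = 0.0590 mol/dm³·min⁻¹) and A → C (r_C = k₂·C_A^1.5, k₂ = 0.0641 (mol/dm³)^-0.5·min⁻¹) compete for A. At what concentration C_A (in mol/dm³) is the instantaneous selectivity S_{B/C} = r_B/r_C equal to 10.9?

0.192 mol/dm³

S_{B/C} = (k₁/k₂)·C_A^-1.5 ⇒ C_A = (S·k₂/k₁)^(1/(-1.5)).
= (10.9×0.0641/0.0590)^(-0.6667) = (11.84)^(-0.6667) = 0.192 mol/dm³.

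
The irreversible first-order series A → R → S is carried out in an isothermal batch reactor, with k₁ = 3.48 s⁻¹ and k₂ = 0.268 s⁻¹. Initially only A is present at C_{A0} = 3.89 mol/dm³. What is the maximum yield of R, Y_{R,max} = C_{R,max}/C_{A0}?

Evaluating C_R at t_opt = ln(k₂/k₁)/(k₂−k₁) gives C_{R,max}/C_{A0} = (k₁/k₂)^[k₂/(k₂−k₁)].
= (3.48/0.268)^(0.268/(0.268−3.48)) = (12.99)^(-0.08344) = 0.8074.

0.807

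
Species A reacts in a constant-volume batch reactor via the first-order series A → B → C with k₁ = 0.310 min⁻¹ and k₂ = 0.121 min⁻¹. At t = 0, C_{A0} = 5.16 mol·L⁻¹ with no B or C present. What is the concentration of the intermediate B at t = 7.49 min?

For first-order series with pure A initially, C_B(t) = k₁C_{A0}/(k₂−k₁)·(e^(−k₁t) − e^(−k₂t)).
e^(−k₁t) = e^(−0.310×7.49) = e^(−2.322) = 0.09809; e^(−k₂t) = e^(−0.9063) = 0.4040.
C_B = 0.310×5.16/(0.121−0.310) × (0.09809−0.4040) = (-8.463)×(-0.3059) = 2.589 mol·L⁻¹.

2.59 mol·L⁻¹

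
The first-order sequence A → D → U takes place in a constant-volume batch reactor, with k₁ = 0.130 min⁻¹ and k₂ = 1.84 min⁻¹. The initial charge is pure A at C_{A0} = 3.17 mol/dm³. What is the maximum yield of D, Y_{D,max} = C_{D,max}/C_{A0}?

0.0578

Evaluating C_D at t_opt = ln(k₂/k₁)/(k₂−k₁) gives C_{D,max}/C_{A0} = (k₁/k₂)^[k₂/(k₂−k₁)].
= (0.130/1.84)^(1.84/(1.84−0.130)) = (0.07065)^(1.076) = 0.05776.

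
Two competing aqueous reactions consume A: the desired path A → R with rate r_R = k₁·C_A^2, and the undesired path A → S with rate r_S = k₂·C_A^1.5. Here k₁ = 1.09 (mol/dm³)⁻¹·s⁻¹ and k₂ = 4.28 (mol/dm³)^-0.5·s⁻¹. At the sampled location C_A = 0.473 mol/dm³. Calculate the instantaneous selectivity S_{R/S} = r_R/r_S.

S_{R/S} = r_R/r_S = (k₁·C_A^2)/(k₂·C_A^1.5) = (k₁/k₂)·C_A^0.5.
= (1.09×0.4730^2) / (4.28×0.4730^1.5) = 0.2439/1.392 = 0.175.

0.175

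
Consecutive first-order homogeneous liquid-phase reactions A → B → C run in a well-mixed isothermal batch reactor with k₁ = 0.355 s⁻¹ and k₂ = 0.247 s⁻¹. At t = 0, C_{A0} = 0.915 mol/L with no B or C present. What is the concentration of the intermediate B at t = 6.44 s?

For first-order series with pure A initially, C_B(t) = k₁C_{A0}/(k₂−k₁)·(e^(−k₁t) − e^(−k₂t)).
e^(−k₁t) = e^(−0.355×6.44) = e^(−2.286) = 0.1017; e^(−k₂t) = e^(−1.591) = 0.2038.
C_B = 0.355×0.915/(0.247−0.355) × (0.1017−0.2038) = (-3.008)×(-0.1021) = 0.3072 mol/L.

0.307 mol/L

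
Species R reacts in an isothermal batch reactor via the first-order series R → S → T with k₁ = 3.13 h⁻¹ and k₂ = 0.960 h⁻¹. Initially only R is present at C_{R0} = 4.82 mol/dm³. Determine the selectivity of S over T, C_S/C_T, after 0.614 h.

2.22

Solving the coupled first-order balances gives C_S(t) = [k₁/(k₂−k₁)]·C_{R0}·(e^(−k₁t) − e^(−k₂t)).
e^(−k₁t) = e^(−3.13×0.614) = e^(−1.922) = 0.1463; e^(−k₂t) = e^(−0.5894) = 0.5546.
C_S = 3.13×4.82/(0.960−3.13) × (0.1463−0.5546) = (-6.952)×(-0.4083) = 2.839 mol/dm³.
C_R = C_{R0}e^(−k₁t) = 0.7054 mol/dm³, so C_T = C_{R0}−C_R−C_S = 1.276 mol/dm³; C_S/C_T = 2.22.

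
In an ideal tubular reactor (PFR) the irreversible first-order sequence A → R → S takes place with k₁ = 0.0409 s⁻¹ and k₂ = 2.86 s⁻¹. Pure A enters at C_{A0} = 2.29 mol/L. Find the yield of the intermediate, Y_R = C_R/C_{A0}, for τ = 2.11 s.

For first-order series with pure A initially, C_R(τ) = k₁C_{A0}/(k₂−k₁)·(e^(−k₁τ) − e^(−k₂τ)).
e^(−k₁τ) = e^(−0.0409×2.11) = e^(−0.08630) = 0.9173; e^(−k₂τ) = e^(−6.035) = 0.002394.
C_R = 0.0409×2.29/(2.86−0.0409) × (0.9173−0.002394) = 0.03322×0.9149 = 0.03040 mol/L.
Y_R = C_R/C_{A0} = 0.03040/2.29 = 0.0133.

0.0133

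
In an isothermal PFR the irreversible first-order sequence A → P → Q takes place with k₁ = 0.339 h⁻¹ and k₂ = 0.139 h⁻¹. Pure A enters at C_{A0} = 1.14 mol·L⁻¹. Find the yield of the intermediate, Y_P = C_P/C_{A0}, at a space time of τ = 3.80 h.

0.532

The intermediate concentration in a first-order A→B→C sequence is C_P = k₁C_{A0}(e^(−k₁τ) − e^(−k₂τ))/(k₂−k₁).
e^(−k₁τ) = e^(−0.339×3.80) = e^(−1.288) = 0.2758; e^(−k₂τ) = e^(−0.5282) = 0.5897.
C_P = 0.339×1.14/(0.139−0.339) × (0.2758−0.5897) = (-1.932)×(-0.3139) = 0.6065 mol·L⁻¹.
Y_P = C_P/C_{A0} = 0.6065/1.14 = 0.532.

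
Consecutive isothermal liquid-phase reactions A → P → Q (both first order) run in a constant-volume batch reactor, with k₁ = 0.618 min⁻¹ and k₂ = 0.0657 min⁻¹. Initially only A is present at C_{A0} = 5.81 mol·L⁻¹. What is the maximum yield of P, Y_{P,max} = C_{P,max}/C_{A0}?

0.766

At the optimum, C_{P,max}/C_{A0} = (k₁/k₂)^[k₂/(k₂−k₁)].
= (0.618/0.0657)^(0.0657/(0.0657−0.618)) = (9.406)^(-0.1190) = 0.7660.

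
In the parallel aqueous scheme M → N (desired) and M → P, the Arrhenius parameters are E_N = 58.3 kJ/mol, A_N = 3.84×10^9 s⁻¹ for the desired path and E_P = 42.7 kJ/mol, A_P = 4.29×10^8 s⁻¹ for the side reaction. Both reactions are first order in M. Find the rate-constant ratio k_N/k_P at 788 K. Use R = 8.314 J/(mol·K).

0.827

Since both paths have the same order in M, the concentration cancels and S_{N/P} = k_N/k_P = (A_N/A_P)·exp[(E_P−E_N)/(RT)].
(E_P−E_N)/(RT) = (42.7−58.3)×10³/(8.314×788) = -15600/6551 = -2.381.
k_N/k_P = (3.84×10^9/4.29×10^8)·exp(-2.381) = 8.951 × 0.09244 = 0.827.
Since E_N > E_P, raising the temperature improves selectivity toward N.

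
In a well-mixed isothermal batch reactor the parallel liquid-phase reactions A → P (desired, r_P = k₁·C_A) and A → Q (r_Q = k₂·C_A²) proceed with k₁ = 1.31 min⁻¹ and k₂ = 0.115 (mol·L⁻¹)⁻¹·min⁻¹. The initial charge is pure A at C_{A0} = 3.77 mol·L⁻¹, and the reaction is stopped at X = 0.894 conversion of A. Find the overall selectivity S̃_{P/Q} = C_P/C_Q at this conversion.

C_A = C_{A0}(1−X) = 0.3996 mol·L⁻¹.
Along a PFR/batch, dC_P/dC_A = −r_P/(r_P+r_Q) = −k₁/(k₁+k₂·C_A).
Integrating from C_{A0} to C_A: C_P = (1.31/0.115)·ln[(1.31+0.115·3.77)/(1.31+0.115·0.400)] = 11.39·ln(1.744/1.356) = 2.864 mol·L⁻¹.
C_Q = (C_{A0}−C_A)−C_P = 0.5064 mol·L⁻¹; S̃_{P/Q} = 2.864/0.5064 = 5.66.

5.66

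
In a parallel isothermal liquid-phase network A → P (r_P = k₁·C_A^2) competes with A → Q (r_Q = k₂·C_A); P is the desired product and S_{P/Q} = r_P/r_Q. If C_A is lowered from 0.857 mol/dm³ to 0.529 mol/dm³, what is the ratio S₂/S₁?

0.617

S_{P/Q} = (k₁/k₂)·C_A, so S₂/S₁ = (C_{A,2}/C_{A,1}).
= 0.529/0.857 = 0.617.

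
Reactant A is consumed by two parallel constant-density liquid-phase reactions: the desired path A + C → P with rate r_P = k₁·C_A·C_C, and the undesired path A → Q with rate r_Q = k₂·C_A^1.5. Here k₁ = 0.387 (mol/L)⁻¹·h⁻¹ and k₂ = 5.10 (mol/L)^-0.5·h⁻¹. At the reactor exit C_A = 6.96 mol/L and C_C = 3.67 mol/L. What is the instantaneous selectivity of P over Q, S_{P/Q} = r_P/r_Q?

S_{P/Q} = r_P/r_Q = (k₁·C_A·C_C)/(k₂·C_A^1.5) = (k₁/k₂)·C_A^-0.5·C_C.
= (0.387×6.960×3.670) / (5.10×6.960^1.5) = 9.885/93.64 = 0.106.
The undesired path is higher order in A, so low C_A (CSTR or dilute feed) favours P.

0.106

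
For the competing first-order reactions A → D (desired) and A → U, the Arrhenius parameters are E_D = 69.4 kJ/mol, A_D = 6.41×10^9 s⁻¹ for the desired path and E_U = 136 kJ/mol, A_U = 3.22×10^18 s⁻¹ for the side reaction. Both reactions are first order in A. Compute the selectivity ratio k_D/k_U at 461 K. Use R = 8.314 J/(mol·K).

With equal orders, S_{D/U} = k_D/k_U = (A_D/A_U)·exp[(E_U−E_D)/(RT)].
(E_U−E_D)/(RT) = (136−69.4)×10³/(8.314×461) = 66600/3833 = 17.38.
k_D/k_U = (6.41×10^9/3.22×10^18)·exp(17.38) = 1.991×10^-9 × 3.520×10^7 = 0.0701.
Since E_D < E_U, lowering the temperature improves selectivity toward D.

0.0701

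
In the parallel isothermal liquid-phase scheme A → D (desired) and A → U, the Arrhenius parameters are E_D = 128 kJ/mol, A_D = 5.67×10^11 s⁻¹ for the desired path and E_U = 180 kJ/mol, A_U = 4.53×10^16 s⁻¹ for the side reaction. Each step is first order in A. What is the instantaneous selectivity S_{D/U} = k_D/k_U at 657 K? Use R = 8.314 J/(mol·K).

With equal orders, S_{D/U} = k_D/k_U = (A_D/A_U)·exp[(E_U−E_D)/(RT)].
(E_U−E_D)/(RT) = (180−128)×10³/(8.314×657) = 52000/5462 = 9.520.
k_D/k_U = (5.67×10^11/4.53×10^16)·exp(9.520) = 1.252×10^-5 × 13627 = 0.171.
Since E_D < E_U, lowering the temperature improves selectivity toward D.

0.171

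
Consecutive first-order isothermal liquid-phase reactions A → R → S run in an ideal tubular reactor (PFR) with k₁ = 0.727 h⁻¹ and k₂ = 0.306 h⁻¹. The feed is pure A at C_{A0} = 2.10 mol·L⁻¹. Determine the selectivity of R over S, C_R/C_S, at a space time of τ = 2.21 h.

1.99

Solving the coupled first-order balances gives C_R(τ) = [k₁/(k₂−k₁)]·C_{A0}·(e^(−k₁τ) − e^(−k₂τ)).
e^(−k₁τ) = e^(−0.727×2.21) = e^(−1.607) = 0.2006; e^(−k₂τ) = e^(−0.6763) = 0.5085.
C_R = 0.727×2.10/(0.306−0.727) × (0.2006−0.5085) = (-3.626)×(-0.3080) = 1.117 mol·L⁻¹.
C_A = C_{A0}e^(−k₁τ) = 0.4212 mol·L⁻¹, so C_S = C_{A0}−C_A−C_R = 0.5621 mol·L⁻¹; C_R/C_S = 1.99.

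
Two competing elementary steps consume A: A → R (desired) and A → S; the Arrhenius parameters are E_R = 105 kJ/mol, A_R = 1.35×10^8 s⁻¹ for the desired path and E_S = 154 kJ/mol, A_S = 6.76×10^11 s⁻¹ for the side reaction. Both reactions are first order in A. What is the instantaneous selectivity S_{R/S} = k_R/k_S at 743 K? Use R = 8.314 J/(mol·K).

With equal orders, S_{R/S} = k_R/k_S = (A_R/A_S)·exp[(E_S−E_R)/(RT)].
(E_S−E_R)/(RT) = (154−105)×10³/(8.314×743) = 49000/6177 = 7.932.
k_R/k_S = (1.35×10^8/6.76×10^11)·exp(7.932) = 1.997×10^-4 × 2786 = 0.556.

0.556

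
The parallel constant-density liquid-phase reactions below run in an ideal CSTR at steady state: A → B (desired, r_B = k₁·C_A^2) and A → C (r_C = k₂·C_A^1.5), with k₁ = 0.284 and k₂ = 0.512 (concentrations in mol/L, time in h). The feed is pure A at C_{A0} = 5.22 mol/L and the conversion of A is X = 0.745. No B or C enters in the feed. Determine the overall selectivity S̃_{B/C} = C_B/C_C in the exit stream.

0.640

Exit C_A = C_{A0}(1−X) = 5.22×0.255 = 1.331 mol/L.
A CSTR operates uniformly at the exit composition, giving r_B = 0.5032 and r_C = 0.7863 (each k·C_A^n at C_A = 1.331).
Overall selectivity = C_B/C_C = r_Bτ/(r_Cτ) = r_B/r_C = 0.640.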